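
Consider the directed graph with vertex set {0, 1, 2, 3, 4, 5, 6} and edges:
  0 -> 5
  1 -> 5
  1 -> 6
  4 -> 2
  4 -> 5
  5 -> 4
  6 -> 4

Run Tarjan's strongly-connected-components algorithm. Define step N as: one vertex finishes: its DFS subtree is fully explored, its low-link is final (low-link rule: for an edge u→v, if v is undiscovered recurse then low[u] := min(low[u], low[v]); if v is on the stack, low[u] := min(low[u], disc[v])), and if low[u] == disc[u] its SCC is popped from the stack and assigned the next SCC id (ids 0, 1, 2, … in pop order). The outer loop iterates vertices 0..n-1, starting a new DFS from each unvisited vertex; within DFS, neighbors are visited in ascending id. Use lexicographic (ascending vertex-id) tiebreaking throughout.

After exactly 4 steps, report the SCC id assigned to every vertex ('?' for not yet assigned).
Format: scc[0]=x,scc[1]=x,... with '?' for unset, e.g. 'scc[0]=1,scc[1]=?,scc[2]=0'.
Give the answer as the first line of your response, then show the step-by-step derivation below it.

scc[0]=2,scc[1]=?,scc[2]=0,scc[3]=?,scc[4]=1,scc[5]=1,scc[6]=?

step 1: low=(low[0]=0,low[1]=?,low[2]=3,low[3]=?,low[4]=2,low[5]=1,low[6]=?); scc=(scc[0]=?,scc[1]=?,scc[2]=0,scc[3]=?,scc[4]=?,scc[5]=?,scc[6]=?)
step 2: low=(low[0]=0,low[1]=?,low[2]=3,low[3]=?,low[4]=1,low[5]=1,low[6]=?); scc=(scc[0]=?,scc[1]=?,scc[2]=0,scc[3]=?,scc[4]=?,scc[5]=?,scc[6]=?)
step 3: low=(low[0]=0,low[1]=?,low[2]=3,low[3]=?,low[4]=1,low[5]=1,low[6]=?); scc=(scc[0]=?,scc[1]=?,scc[2]=0,scc[3]=?,scc[4]=1,scc[5]=1,scc[6]=?)
step 4: low=(low[0]=0,low[1]=?,low[2]=3,low[3]=?,low[4]=1,low[5]=1,low[6]=?); scc=(scc[0]=2,scc[1]=?,scc[2]=0,scc[3]=?,scc[4]=1,scc[5]=1,scc[6]=?)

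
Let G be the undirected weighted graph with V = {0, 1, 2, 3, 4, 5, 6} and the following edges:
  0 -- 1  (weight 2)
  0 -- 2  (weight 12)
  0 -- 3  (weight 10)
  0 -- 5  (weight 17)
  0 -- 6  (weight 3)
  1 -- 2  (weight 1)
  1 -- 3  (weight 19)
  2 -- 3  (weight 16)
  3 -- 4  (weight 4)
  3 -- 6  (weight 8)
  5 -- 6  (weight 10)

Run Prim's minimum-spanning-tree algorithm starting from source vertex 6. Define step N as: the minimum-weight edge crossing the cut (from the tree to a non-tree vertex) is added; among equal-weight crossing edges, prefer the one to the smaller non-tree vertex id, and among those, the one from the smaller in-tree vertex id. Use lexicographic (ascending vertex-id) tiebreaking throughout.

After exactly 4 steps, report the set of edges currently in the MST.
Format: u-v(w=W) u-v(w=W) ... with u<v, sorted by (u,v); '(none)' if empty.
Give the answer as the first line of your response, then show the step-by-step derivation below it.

0-1(w=2) 0-6(w=3) 1-2(w=1) 3-6(w=8)

step 1: add edge 0-6 (w=3); MST = {0-6(w=3)}
step 2: add edge 0-1 (w=2); MST = {0-1(w=2) 0-6(w=3)}
step 3: add edge 1-2 (w=1); MST = {0-1(w=2) 0-6(w=3) 1-2(w=1)}
step 4: add edge 3-6 (w=8); MST = {0-1(w=2) 0-6(w=3) 1-2(w=1) 3-6(w=8)}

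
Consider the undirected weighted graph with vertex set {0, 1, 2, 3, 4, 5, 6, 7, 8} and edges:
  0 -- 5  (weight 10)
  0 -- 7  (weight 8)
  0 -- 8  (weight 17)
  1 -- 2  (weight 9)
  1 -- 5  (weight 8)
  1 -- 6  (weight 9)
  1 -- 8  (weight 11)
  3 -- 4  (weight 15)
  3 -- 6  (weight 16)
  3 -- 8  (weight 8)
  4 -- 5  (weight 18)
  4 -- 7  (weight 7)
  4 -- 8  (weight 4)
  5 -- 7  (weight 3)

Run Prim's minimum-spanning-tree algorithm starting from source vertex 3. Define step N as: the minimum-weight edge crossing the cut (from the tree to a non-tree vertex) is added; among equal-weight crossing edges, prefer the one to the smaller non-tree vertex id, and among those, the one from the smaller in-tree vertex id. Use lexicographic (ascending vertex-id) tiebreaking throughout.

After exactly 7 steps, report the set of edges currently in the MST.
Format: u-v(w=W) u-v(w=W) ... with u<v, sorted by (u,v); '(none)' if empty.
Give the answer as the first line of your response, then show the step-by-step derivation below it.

0-7(w=8) 1-2(w=9) 1-5(w=8) 3-8(w=8) 4-7(w=7) 4-8(w=4) 5-7(w=3)

step 1: add edge 3-8 (w=8); MST = {3-8(w=8)}
step 2: add edge 4-8 (w=4); MST = {3-8(w=8) 4-8(w=4)}
step 3: add edge 4-7 (w=7); MST = {3-8(w=8) 4-7(w=7) 4-8(w=4)}
step 4: add edge 5-7 (w=3); MST = {3-8(w=8) 4-7(w=7) 4-8(w=4) 5-7(w=3)}
step 5: add edge 0-7 (w=8); MST = {0-7(w=8) 3-8(w=8) 4-7(w=7) 4-8(w=4) 5-7(w=3)}
step 6: add edge 1-5 (w=8); MST = {0-7(w=8) 1-5(w=8) 3-8(w=8) 4-7(w=7) 4-8(w=4) 5-7(w=3)}
step 7: add edge 1-2 (w=9); MST = {0-7(w=8) 1-2(w=9) 1-5(w=8) 3-8(w=8) 4-7(w=7) 4-8(w=4) 5-7(w=3)}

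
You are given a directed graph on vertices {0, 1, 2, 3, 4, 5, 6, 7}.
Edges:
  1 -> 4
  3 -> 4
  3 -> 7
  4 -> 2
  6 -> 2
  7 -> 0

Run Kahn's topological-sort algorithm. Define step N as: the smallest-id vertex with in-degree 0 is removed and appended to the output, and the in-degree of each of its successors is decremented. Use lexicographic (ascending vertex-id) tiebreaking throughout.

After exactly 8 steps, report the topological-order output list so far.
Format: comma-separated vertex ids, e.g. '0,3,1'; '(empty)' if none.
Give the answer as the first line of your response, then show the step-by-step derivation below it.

1,3,4,5,6,2,7,0

step 1: output 1; order=[1]; indeg=(1,0,2,0,1,0,0,1)
step 2: output 3; order=[1,3]; indeg=(1,0,2,0,0,0,0,0)
step 3: output 4; order=[1,3,4]; indeg=(1,0,1,0,0,0,0,0)
step 4: output 5; order=[1,3,4,5]; indeg=(1,0,1,0,0,0,0,0)
step 5: output 6; order=[1,3,4,5,6]; indeg=(1,0,0,0,0,0,0,0)
step 6: output 2; order=[1,3,4,5,6,2]; indeg=(1,0,0,0,0,0,0,0)
step 7: output 7; order=[1,3,4,5,6,2,7]; indeg=(0,0,0,0,0,0,0,0)
step 8: output 0; order=[1,3,4,5,6,2,7,0]; indeg=(0,0,0,0,0,0,0,0)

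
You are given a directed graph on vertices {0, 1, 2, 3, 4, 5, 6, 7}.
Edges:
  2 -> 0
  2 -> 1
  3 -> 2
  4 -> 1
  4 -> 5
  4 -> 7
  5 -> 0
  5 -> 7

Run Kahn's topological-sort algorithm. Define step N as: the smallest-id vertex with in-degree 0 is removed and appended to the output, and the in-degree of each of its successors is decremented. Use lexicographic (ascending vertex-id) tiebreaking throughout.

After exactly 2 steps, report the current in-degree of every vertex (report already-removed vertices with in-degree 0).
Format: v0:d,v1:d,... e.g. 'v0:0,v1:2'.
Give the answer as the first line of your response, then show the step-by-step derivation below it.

v0:1,v1:1,v2:0,v3:0,v4:0,v5:1,v6:0,v7:2

step 1: output 3; order=[3]; indeg=(2,2,0,0,0,1,0,2)
step 2: output 2; order=[3,2]; indeg=(1,1,0,0,0,1,0,2)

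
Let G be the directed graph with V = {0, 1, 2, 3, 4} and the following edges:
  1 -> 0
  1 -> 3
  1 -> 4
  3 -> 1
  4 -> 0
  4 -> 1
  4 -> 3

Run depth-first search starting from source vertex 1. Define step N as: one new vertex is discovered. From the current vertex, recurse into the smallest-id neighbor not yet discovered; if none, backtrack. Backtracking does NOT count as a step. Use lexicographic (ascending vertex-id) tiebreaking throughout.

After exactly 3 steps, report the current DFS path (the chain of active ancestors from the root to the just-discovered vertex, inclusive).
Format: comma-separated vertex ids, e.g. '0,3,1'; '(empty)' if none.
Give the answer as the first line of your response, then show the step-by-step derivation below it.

1,3

step 1: discover 1; path=1; order=1
step 2: discover 0; path=1>0; order=1,0
step 3: discover 3; path=1>3; order=1,0,3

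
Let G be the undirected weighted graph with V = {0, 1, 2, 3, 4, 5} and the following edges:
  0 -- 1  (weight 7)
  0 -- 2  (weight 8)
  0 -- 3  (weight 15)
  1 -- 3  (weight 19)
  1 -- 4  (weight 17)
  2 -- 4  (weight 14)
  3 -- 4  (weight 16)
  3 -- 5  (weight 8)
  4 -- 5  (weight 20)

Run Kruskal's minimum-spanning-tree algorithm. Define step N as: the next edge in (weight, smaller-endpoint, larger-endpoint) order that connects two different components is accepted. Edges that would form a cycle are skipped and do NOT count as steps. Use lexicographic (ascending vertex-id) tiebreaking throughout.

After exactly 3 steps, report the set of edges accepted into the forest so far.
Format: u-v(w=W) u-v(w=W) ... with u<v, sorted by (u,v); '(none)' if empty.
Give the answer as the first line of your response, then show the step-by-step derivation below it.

0-1(w=7) 0-2(w=8) 3-5(w=8)

step 1: add edge 0-1 (w=7); MST = {0-1(w=7)}
step 2: add edge 0-2 (w=8); MST = {0-1(w=7) 0-2(w=8)}
step 3: add edge 3-5 (w=8); MST = {0-1(w=7) 0-2(w=8) 3-5(w=8)}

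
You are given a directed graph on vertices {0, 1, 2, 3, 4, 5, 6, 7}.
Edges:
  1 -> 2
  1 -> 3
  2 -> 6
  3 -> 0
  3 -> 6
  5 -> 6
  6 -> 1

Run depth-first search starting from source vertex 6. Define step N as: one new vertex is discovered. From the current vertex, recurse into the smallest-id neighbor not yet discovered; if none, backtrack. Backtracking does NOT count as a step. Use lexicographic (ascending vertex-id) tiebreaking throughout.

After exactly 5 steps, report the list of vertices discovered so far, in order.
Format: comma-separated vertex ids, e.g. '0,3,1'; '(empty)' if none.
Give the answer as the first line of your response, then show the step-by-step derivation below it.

6,1,2,3,0

step 1: discover 6; path=6; order=6
step 2: discover 1; path=6>1; order=6,1
step 3: discover 2; path=6>1>2; order=6,1,2
step 4: discover 3; path=6>1>3; order=6,1,2,3
step 5: discover 0; path=6>1>3>0; order=6,1,2,3,0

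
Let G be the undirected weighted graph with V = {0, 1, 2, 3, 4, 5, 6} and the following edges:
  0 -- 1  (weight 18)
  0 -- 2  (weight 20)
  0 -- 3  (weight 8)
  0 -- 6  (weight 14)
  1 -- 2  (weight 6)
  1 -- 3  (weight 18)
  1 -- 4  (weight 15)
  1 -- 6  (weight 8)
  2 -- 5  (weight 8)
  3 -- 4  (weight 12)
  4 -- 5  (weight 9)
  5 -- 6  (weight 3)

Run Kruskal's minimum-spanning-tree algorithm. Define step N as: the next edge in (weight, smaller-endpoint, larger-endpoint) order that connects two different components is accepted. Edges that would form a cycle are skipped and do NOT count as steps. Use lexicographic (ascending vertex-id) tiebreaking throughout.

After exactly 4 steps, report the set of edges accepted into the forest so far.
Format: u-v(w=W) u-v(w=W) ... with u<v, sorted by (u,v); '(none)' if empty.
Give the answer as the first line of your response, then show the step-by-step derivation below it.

0-3(w=8) 1-2(w=6) 1-6(w=8) 5-6(w=3)

step 1: add edge 5-6 (w=3); MST = {5-6(w=3)}
step 2: add edge 1-2 (w=6); MST = {1-2(w=6) 5-6(w=3)}
step 3: add edge 0-3 (w=8); MST = {0-3(w=8) 1-2(w=6) 5-6(w=3)}
step 4: add edge 1-6 (w=8); MST = {0-3(w=8) 1-2(w=6) 1-6(w=8) 5-6(w=3)}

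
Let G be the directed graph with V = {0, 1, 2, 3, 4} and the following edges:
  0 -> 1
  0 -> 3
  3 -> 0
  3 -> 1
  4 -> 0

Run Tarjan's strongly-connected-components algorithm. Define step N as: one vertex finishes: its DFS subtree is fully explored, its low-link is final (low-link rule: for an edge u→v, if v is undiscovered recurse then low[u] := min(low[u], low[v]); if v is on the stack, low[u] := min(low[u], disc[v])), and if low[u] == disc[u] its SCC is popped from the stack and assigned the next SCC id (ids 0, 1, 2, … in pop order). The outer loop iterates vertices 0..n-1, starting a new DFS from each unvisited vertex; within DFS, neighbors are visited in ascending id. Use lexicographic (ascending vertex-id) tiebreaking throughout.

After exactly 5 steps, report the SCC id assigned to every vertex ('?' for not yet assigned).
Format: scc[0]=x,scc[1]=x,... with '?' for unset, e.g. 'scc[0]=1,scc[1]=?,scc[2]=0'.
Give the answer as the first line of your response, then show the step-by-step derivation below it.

scc[0]=1,scc[1]=0,scc[2]=2,scc[3]=1,scc[4]=3

step 1: low=(low[0]=0,low[1]=1,low[2]=?,low[3]=?,low[4]=?); scc=(scc[0]=?,scc[1]=0,scc[2]=?,scc[3]=?,scc[4]=?)
step 2: low=(low[0]=0,low[1]=1,low[2]=?,low[3]=0,low[4]=?); scc=(scc[0]=?,scc[1]=0,scc[2]=?,scc[3]=?,scc[4]=?)
step 3: low=(low[0]=0,low[1]=1,low[2]=?,low[3]=0,low[4]=?); scc=(scc[0]=1,scc[1]=0,scc[2]=?,scc[3]=1,scc[4]=?)
step 4: low=(low[0]=0,low[1]=1,low[2]=3,low[3]=0,low[4]=?); scc=(scc[0]=1,scc[1]=0,scc[2]=2,scc[3]=1,scc[4]=?)
step 5: low=(low[0]=0,low[1]=1,low[2]=3,low[3]=0,low[4]=4); scc=(scc[0]=1,scc[1]=0,scc[2]=2,scc[3]=1,scc[4]=3)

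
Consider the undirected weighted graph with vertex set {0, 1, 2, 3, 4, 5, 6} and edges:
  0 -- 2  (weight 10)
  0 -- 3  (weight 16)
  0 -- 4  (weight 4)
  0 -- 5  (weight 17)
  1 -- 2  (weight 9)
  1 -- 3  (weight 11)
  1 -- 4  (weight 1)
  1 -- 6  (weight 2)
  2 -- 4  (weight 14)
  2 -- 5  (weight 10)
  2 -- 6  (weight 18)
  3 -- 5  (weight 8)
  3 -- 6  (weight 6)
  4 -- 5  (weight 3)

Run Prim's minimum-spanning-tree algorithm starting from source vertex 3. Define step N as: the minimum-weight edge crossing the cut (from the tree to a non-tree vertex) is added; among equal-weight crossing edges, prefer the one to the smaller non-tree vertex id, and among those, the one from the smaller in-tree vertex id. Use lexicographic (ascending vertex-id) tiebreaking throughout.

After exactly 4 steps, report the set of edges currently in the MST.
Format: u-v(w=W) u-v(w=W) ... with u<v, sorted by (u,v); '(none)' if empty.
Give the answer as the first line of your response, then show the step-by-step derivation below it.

1-4(w=1) 1-6(w=2) 3-6(w=6) 4-5(w=3)

step 1: add edge 3-6 (w=6); MST = {3-6(w=6)}
step 2: add edge 1-6 (w=2); MST = {1-6(w=2) 3-6(w=6)}
step 3: add edge 1-4 (w=1); MST = {1-4(w=1) 1-6(w=2) 3-6(w=6)}
step 4: add edge 4-5 (w=3); MST = {1-4(w=1) 1-6(w=2) 3-6(w=6) 4-5(w=3)}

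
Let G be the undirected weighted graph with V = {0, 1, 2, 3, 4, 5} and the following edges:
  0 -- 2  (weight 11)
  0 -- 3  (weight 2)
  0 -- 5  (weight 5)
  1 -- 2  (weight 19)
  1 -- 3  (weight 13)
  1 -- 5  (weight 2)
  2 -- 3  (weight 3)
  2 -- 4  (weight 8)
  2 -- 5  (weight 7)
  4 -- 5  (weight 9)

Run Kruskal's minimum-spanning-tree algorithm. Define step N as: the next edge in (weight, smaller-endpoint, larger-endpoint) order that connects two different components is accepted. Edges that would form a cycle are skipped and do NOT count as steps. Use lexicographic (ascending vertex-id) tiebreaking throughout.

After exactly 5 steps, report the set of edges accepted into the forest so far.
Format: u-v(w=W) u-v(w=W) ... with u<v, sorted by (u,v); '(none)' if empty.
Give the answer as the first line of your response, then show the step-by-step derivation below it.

0-3(w=2) 0-5(w=5) 1-5(w=2) 2-3(w=3) 2-4(w=8)

step 1: add edge 0-3 (w=2); MST = {0-3(w=2)}
step 2: add edge 1-5 (w=2); MST = {0-3(w=2) 1-5(w=2)}
step 3: add edge 2-3 (w=3); MST = {0-3(w=2) 1-5(w=2) 2-3(w=3)}
step 4: add edge 0-5 (w=5); MST = {0-3(w=2) 0-5(w=5) 1-5(w=2) 2-3(w=3)}
step 5: add edge 2-4 (w=8); MST = {0-3(w=2) 0-5(w=5) 1-5(w=2) 2-3(w=3) 2-4(w=8)}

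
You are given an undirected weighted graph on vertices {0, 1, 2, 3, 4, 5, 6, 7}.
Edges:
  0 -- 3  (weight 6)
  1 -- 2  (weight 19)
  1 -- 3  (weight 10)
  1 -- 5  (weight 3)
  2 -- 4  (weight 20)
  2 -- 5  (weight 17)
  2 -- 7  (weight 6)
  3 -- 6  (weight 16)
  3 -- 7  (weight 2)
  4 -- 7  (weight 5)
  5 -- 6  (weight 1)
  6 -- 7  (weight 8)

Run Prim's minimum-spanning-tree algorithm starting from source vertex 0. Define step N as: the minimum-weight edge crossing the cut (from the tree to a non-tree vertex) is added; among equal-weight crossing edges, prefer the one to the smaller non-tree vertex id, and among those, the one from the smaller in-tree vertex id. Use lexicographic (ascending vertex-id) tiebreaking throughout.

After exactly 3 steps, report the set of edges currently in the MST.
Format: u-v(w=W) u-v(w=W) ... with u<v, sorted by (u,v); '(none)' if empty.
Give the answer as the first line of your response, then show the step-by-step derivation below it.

0-3(w=6) 3-7(w=2) 4-7(w=5)

step 1: add edge 0-3 (w=6); MST = {0-3(w=6)}
step 2: add edge 3-7 (w=2); MST = {0-3(w=6) 3-7(w=2)}
step 3: add edge 4-7 (w=5); MST = {0-3(w=6) 3-7(w=2) 4-7(w=5)}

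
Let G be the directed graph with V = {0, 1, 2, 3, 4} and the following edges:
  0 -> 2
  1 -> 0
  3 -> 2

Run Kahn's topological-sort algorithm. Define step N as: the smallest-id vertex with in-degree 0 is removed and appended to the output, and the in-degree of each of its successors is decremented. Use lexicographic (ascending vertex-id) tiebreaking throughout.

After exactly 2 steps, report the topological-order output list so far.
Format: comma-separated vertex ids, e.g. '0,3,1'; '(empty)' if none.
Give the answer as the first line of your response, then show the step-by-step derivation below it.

1,0

step 1: output 1; order=[1]; indeg=(0,0,2,0,0)
step 2: output 0; order=[1,0]; indeg=(0,0,1,0,0)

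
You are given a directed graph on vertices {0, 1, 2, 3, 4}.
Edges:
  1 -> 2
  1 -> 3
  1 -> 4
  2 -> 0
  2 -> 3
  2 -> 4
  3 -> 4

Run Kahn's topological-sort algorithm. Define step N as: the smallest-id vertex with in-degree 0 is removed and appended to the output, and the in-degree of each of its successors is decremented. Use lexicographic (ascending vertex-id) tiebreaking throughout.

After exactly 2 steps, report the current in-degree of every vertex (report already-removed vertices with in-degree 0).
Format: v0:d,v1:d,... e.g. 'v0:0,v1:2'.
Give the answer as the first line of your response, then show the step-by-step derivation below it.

v0:0,v1:0,v2:0,v3:0,v4:1

step 1: output 1; order=[1]; indeg=(1,0,0,1,2)
step 2: output 2; order=[1,2]; indeg=(0,0,0,0,1)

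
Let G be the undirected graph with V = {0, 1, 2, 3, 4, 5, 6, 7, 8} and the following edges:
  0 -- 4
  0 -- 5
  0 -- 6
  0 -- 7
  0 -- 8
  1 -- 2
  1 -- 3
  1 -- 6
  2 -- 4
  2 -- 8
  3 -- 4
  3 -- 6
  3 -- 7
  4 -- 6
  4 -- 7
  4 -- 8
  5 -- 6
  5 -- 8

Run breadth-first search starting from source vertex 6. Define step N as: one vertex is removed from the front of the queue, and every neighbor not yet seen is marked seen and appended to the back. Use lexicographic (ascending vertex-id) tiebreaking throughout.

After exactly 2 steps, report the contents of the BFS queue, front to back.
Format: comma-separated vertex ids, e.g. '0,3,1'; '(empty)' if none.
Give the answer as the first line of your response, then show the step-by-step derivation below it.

1,3,4,5,7,8

step 1: dequeue 6; queue=[0,1,3,4,5]; order=6
step 2: dequeue 0; queue=[1,3,4,5,7,8]; order=6,0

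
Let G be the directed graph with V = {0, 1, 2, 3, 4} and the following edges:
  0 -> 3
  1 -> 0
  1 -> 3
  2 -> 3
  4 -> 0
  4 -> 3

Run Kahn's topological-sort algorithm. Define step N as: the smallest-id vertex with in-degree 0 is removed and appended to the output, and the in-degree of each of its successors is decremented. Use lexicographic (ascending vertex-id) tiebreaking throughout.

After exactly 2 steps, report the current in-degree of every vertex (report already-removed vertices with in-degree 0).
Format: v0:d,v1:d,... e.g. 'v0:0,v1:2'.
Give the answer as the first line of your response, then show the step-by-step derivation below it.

v0:1,v1:0,v2:0,v3:2,v4:0

step 1: output 1; order=[1]; indeg=(1,0,0,3,0)
step 2: output 2; order=[1,2]; indeg=(1,0,0,2,0)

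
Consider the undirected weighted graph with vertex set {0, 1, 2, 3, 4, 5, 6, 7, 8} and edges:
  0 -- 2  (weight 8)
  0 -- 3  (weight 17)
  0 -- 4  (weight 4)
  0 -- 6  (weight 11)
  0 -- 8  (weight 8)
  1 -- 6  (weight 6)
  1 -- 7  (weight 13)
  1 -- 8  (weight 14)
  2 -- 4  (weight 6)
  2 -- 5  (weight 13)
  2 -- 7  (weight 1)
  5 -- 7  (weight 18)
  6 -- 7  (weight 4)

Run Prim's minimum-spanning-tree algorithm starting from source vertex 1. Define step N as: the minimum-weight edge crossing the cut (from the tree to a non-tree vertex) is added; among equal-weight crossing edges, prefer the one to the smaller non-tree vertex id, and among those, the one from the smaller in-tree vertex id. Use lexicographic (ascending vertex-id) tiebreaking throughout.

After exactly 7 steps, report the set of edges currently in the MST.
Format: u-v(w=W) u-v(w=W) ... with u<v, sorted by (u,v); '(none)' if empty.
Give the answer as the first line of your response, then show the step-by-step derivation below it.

0-4(w=4) 0-8(w=8) 1-6(w=6) 2-4(w=6) 2-5(w=13) 2-7(w=1) 6-7(w=4)

step 1: add edge 1-6 (w=6); MST = {1-6(w=6)}
step 2: add edge 6-7 (w=4); MST = {1-6(w=6) 6-7(w=4)}
step 3: add edge 2-7 (w=1); MST = {1-6(w=6) 2-7(w=1) 6-7(w=4)}
step 4: add edge 2-4 (w=6); MST = {1-6(w=6) 2-4(w=6) 2-7(w=1) 6-7(w=4)}
step 5: add edge 0-4 (w=4); MST = {0-4(w=4) 1-6(w=6) 2-4(w=6) 2-7(w=1) 6-7(w=4)}
step 6: add edge 0-8 (w=8); MST = {0-4(w=4) 0-8(w=8) 1-6(w=6) 2-4(w=6) 2-7(w=1) 6-7(w=4)}
step 7: add edge 2-5 (w=13); MST = {0-4(w=4) 0-8(w=8) 1-6(w=6) 2-4(w=6) 2-5(w=13) 2-7(w=1) 6-7(w=4)}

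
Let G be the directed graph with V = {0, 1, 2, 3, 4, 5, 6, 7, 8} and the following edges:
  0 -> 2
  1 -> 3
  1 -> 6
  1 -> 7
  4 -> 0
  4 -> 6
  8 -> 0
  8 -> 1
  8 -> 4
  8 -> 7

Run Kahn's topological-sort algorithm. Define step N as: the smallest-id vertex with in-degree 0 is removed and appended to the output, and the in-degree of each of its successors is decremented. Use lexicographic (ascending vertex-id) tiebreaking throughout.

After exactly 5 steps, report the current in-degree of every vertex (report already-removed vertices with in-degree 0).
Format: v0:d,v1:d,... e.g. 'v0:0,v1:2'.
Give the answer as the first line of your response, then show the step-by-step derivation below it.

v0:0,v1:0,v2:1,v3:0,v4:0,v5:0,v6:0,v7:0,v8:0

step 1: output 5; order=[5]; indeg=(2,1,1,1,1,0,2,2,0)
step 2: output 8; order=[5,8]; indeg=(1,0,1,1,0,0,2,1,0)
step 3: output 1; order=[5,8,1]; indeg=(1,0,1,0,0,0,1,0,0)
step 4: output 3; order=[5,8,1,3]; indeg=(1,0,1,0,0,0,1,0,0)
step 5: output 4; order=[5,8,1,3,4]; indeg=(0,0,1,0,0,0,0,0,0)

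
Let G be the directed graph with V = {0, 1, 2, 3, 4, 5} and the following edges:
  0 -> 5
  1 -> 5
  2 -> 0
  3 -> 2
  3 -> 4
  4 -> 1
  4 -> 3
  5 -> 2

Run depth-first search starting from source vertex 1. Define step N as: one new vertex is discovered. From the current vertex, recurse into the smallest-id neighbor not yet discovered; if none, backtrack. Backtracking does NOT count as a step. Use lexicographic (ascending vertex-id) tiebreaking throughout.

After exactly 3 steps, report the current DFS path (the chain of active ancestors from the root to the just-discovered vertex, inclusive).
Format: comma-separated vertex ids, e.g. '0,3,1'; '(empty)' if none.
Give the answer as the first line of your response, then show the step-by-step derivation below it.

1,5,2

step 1: discover 1; path=1; order=1
step 2: discover 5; path=1>5; order=1,5
step 3: discover 2; path=1>5>2; order=1,5,2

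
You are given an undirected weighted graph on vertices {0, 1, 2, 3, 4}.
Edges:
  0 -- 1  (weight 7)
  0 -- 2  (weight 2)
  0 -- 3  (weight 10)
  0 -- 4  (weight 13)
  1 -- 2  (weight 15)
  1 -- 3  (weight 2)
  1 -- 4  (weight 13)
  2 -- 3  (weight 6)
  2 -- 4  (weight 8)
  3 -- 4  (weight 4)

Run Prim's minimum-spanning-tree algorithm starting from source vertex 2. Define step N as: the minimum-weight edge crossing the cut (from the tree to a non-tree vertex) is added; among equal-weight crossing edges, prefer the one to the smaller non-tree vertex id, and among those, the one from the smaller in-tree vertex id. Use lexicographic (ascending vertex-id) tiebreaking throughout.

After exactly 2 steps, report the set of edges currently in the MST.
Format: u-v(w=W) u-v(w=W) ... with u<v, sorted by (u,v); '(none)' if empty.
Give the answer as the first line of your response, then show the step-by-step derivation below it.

0-2(w=2) 2-3(w=6)

step 1: add edge 0-2 (w=2); MST = {0-2(w=2)}
step 2: add edge 2-3 (w=6); MST = {0-2(w=2) 2-3(w=6)}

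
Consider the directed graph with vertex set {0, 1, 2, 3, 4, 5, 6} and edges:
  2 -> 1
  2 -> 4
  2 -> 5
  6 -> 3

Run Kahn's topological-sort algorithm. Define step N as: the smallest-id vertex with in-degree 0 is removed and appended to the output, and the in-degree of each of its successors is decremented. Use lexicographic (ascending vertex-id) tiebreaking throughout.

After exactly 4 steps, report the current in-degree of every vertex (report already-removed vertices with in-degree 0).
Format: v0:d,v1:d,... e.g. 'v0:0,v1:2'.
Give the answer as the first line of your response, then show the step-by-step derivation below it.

v0:0,v1:0,v2:0,v3:1,v4:0,v5:0,v6:0

step 1: output 0; order=[0]; indeg=(0,1,0,1,1,1,0)
step 2: output 2; order=[0,2]; indeg=(0,0,0,1,0,0,0)
step 3: output 1; order=[0,2,1]; indeg=(0,0,0,1,0,0,0)
step 4: output 4; order=[0,2,1,4]; indeg=(0,0,0,1,0,0,0)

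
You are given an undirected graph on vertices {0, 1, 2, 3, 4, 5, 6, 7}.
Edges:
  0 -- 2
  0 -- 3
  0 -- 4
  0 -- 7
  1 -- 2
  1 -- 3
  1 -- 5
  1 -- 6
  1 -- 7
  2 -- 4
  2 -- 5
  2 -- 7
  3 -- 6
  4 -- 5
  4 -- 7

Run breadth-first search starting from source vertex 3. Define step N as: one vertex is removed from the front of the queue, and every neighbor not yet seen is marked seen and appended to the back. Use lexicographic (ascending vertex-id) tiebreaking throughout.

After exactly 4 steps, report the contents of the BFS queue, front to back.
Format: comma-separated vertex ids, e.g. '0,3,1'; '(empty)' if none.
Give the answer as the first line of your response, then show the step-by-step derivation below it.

2,4,7,5

step 1: dequeue 3; queue=[0,1,6]; order=3
step 2: dequeue 0; queue=[1,6,2,4,7]; order=3,0
step 3: dequeue 1; queue=[6,2,4,7,5]; order=3,0,1
step 4: dequeue 6; queue=[2,4,7,5]; order=3,0,1,6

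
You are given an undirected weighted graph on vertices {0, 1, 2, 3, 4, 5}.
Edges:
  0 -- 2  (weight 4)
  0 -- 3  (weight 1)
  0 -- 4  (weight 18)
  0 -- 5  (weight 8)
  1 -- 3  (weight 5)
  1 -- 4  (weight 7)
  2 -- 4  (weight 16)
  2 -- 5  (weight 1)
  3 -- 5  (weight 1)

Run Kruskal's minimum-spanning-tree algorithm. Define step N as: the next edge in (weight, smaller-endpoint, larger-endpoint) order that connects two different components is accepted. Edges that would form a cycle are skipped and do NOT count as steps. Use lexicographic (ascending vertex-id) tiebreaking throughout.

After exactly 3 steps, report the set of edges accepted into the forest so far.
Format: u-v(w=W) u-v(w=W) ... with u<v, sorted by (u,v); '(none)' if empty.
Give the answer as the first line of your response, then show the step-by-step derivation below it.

0-3(w=1) 2-5(w=1) 3-5(w=1)

step 1: add edge 0-3 (w=1); MST = {0-3(w=1)}
step 2: add edge 2-5 (w=1); MST = {0-3(w=1) 2-5(w=1)}
step 3: add edge 3-5 (w=1); MST = {0-3(w=1) 2-5(w=1) 3-5(w=1)}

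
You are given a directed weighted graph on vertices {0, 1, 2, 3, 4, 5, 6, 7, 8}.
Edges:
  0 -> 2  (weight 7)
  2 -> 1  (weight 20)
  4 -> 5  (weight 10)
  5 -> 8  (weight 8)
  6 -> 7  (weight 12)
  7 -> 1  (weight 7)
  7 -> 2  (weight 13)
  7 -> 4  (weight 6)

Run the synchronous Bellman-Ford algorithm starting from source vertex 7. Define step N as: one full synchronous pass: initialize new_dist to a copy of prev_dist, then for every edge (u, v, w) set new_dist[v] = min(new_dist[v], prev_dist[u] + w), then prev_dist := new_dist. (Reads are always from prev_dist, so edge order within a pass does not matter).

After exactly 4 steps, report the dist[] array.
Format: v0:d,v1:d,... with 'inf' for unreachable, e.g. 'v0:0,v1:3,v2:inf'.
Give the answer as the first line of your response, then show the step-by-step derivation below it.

v0:inf,v1:7,v2:13,v3:inf,v4:6,v5:16,v6:inf,v7:0,v8:24

step 1: dist = v0:inf,v1:7,v2:13,v3:inf,v4:6,v5:inf,v6:inf,v7:0,v8:inf
step 2: dist = v0:inf,v1:7,v2:13,v3:inf,v4:6,v5:16,v6:inf,v7:0,v8:inf
step 3: dist = v0:inf,v1:7,v2:13,v3:inf,v4:6,v5:16,v6:inf,v7:0,v8:24
step 4: dist = v0:inf,v1:7,v2:13,v3:inf,v4:6,v5:16,v6:inf,v7:0,v8:24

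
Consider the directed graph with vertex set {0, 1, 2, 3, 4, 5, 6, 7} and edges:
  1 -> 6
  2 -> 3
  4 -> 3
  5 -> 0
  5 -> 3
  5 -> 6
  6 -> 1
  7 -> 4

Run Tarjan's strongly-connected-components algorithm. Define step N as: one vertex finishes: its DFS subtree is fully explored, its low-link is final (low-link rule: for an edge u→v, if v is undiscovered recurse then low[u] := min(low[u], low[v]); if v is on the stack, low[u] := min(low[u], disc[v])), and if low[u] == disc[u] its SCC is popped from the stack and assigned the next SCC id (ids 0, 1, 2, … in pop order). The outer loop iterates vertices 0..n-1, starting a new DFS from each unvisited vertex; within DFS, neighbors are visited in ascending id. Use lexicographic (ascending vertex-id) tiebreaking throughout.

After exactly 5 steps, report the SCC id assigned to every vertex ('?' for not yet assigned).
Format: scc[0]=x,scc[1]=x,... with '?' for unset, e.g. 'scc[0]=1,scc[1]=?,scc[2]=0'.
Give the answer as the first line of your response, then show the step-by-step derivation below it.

scc[0]=0,scc[1]=1,scc[2]=3,scc[3]=2,scc[4]=?,scc[5]=?,scc[6]=1,scc[7]=?

step 1: low=(low[0]=0,low[1]=?,low[2]=?,low[3]=?,low[4]=?,low[5]=?,low[6]=?,low[7]=?); scc=(scc[0]=0,scc[1]=?,scc[2]=?,scc[3]=?,scc[4]=?,scc[5]=?,scc[6]=?,scc[7]=?)
step 2: low=(low[0]=0,low[1]=1,low[2]=?,low[3]=?,low[4]=?,low[5]=?,low[6]=1,low[7]=?); scc=(scc[0]=0,scc[1]=?,scc[2]=?,scc[3]=?,scc[4]=?,scc[5]=?,scc[6]=?,scc[7]=?)
step 3: low=(low[0]=0,low[1]=1,low[2]=?,low[3]=?,low[4]=?,low[5]=?,low[6]=1,low[7]=?); scc=(scc[0]=0,scc[1]=1,scc[2]=?,scc[3]=?,scc[4]=?,scc[5]=?,scc[6]=1,scc[7]=?)
step 4: low=(low[0]=0,low[1]=1,low[2]=3,low[3]=4,low[4]=?,low[5]=?,low[6]=1,low[7]=?); scc=(scc[0]=0,scc[1]=1,scc[2]=?,scc[3]=2,scc[4]=?,scc[5]=?,scc[6]=1,scc[7]=?)
step 5: low=(low[0]=0,low[1]=1,low[2]=3,low[3]=4,low[4]=?,low[5]=?,low[6]=1,low[7]=?); scc=(scc[0]=0,scc[1]=1,scc[2]=3,scc[3]=2,scc[4]=?,scc[5]=?,scc[6]=1,scc[7]=?)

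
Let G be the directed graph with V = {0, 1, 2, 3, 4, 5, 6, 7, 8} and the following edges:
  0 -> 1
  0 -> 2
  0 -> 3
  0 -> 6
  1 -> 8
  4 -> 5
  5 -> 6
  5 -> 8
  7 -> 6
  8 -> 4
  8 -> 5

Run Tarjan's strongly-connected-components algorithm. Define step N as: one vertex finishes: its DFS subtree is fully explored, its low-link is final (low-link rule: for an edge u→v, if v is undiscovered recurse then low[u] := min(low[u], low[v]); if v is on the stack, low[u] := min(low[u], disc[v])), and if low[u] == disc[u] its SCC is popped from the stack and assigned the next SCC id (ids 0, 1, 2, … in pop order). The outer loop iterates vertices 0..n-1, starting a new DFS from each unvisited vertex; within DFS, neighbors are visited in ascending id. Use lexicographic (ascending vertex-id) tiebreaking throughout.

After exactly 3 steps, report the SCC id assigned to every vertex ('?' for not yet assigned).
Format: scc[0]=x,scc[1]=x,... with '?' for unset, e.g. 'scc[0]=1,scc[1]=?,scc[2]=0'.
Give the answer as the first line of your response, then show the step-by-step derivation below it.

scc[0]=?,scc[1]=?,scc[2]=?,scc[3]=?,scc[4]=?,scc[5]=?,scc[6]=0,scc[7]=?,scc[8]=?

step 1: low=(low[0]=0,low[1]=1,low[2]=?,low[3]=?,low[4]=3,low[5]=4,low[6]=5,low[7]=?,low[8]=2); scc=(scc[0]=?,scc[1]=?,scc[2]=?,scc[3]=?,scc[4]=?,scc[5]=?,scc[6]=0,scc[7]=?,scc[8]=?)
step 2: low=(low[0]=0,low[1]=1,low[2]=?,low[3]=?,low[4]=3,low[5]=2,low[6]=5,low[7]=?,low[8]=2); scc=(scc[0]=?,scc[1]=?,scc[2]=?,scc[3]=?,scc[4]=?,scc[5]=?,scc[6]=0,scc[7]=?,scc[8]=?)
step 3: low=(low[0]=0,low[1]=1,low[2]=?,low[3]=?,low[4]=2,low[5]=2,low[6]=5,low[7]=?,low[8]=2); scc=(scc[0]=?,scc[1]=?,scc[2]=?,scc[3]=?,scc[4]=?,scc[5]=?,scc[6]=0,scc[7]=?,scc[8]=?)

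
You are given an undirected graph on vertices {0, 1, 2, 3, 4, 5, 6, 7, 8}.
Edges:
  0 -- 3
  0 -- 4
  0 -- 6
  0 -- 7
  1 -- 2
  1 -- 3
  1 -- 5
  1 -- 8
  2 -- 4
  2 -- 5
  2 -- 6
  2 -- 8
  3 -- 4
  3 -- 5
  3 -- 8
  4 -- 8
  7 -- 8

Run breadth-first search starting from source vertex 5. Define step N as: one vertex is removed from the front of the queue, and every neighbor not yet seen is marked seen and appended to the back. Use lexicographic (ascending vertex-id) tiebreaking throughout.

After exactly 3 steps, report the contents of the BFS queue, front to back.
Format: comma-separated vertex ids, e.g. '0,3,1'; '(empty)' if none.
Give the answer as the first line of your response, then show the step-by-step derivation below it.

3,8,4,6

step 1: dequeue 5; queue=[1,2,3]; order=5
step 2: dequeue 1; queue=[2,3,8]; order=5,1
step 3: dequeue 2; queue=[3,8,4,6]; order=5,1,2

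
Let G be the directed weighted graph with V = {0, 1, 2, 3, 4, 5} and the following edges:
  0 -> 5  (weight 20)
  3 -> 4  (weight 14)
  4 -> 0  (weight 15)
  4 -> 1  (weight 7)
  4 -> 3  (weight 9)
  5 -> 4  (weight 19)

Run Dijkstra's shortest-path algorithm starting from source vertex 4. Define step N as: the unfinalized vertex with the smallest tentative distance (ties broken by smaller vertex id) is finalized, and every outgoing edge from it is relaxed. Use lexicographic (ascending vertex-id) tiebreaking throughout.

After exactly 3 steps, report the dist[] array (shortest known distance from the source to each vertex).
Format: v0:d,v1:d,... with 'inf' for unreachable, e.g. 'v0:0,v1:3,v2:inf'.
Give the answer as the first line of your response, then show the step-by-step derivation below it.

v0:15,v1:7,v2:inf,v3:9,v4:0,v5:inf

step 1: dist = v0:15,v1:7,v2:inf,v3:9,v4:0,v5:inf
step 2: dist = v0:15,v1:7,v2:inf,v3:9,v4:0,v5:inf
step 3: dist = v0:15,v1:7,v2:inf,v3:9,v4:0,v5:inf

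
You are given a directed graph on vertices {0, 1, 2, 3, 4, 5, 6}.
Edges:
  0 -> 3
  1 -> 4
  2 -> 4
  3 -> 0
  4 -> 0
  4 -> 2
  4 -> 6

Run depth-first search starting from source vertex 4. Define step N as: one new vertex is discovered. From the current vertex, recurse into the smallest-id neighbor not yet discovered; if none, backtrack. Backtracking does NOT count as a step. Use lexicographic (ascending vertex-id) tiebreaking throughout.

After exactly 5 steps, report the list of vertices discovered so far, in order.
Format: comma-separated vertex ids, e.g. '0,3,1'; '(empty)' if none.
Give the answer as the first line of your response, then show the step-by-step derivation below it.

4,0,3,2,6

step 1: discover 4; path=4; order=4
step 2: discover 0; path=4>0; order=4,0
step 3: discover 3; path=4>0>3; order=4,0,3
step 4: discover 2; path=4>2; order=4,0,3,2
step 5: discover 6; path=4>6; order=4,0,3,2,6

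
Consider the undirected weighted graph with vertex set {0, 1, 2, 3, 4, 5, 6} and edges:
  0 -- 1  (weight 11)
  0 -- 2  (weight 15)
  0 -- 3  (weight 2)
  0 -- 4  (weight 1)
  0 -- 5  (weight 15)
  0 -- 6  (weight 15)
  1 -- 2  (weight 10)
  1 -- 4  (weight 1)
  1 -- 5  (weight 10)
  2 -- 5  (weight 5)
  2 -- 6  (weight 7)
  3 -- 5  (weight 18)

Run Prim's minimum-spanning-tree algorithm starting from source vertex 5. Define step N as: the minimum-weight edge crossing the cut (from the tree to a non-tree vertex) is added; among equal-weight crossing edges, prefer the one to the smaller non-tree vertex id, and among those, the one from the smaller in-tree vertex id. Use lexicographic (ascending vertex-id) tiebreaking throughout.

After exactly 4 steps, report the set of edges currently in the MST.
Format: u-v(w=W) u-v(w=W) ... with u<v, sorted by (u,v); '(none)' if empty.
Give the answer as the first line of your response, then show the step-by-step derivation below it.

1-2(w=10) 1-4(w=1) 2-5(w=5) 2-6(w=7)

step 1: add edge 2-5 (w=5); MST = {2-5(w=5)}
step 2: add edge 2-6 (w=7); MST = {2-5(w=5) 2-6(w=7)}
step 3: add edge 1-2 (w=10); MST = {1-2(w=10) 2-5(w=5) 2-6(w=7)}
step 4: add edge 1-4 (w=1); MST = {1-2(w=10) 1-4(w=1) 2-5(w=5) 2-6(w=7)}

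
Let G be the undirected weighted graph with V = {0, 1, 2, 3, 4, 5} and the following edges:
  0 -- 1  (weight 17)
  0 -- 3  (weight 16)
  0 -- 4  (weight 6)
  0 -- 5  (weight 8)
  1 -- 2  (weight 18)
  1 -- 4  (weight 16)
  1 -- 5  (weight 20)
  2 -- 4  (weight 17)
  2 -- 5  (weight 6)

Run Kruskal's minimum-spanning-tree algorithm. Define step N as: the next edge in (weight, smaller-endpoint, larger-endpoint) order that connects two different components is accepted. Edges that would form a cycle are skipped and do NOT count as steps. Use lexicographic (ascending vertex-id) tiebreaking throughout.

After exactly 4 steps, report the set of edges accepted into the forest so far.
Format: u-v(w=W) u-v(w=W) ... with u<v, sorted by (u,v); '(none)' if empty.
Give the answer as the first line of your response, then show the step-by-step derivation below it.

0-3(w=16) 0-4(w=6) 0-5(w=8) 2-5(w=6)

step 1: add edge 0-4 (w=6); MST = {0-4(w=6)}
step 2: add edge 2-5 (w=6); MST = {0-4(w=6) 2-5(w=6)}
step 3: add edge 0-5 (w=8); MST = {0-4(w=6) 0-5(w=8) 2-5(w=6)}
step 4: add edge 0-3 (w=16); MST = {0-3(w=16) 0-4(w=6) 0-5(w=8) 2-5(w=6)}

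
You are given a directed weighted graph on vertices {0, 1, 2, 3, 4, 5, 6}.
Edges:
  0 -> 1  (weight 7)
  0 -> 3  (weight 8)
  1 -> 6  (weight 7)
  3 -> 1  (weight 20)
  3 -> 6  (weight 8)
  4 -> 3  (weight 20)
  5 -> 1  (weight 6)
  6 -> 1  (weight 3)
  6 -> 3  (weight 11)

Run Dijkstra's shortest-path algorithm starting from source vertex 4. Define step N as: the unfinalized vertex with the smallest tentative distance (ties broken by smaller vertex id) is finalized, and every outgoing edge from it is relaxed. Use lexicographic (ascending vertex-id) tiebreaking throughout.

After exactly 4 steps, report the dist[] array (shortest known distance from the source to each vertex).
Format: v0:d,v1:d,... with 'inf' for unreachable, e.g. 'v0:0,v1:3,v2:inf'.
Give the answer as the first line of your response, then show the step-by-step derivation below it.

v0:inf,v1:31,v2:inf,v3:20,v4:0,v5:inf,v6:28

step 1: dist = v0:inf,v1:inf,v2:inf,v3:20,v4:0,v5:inf,v6:inf
step 2: dist = v0:inf,v1:40,v2:inf,v3:20,v4:0,v5:inf,v6:28
step 3: dist = v0:inf,v1:31,v2:inf,v3:20,v4:0,v5:inf,v6:28
step 4: dist = v0:inf,v1:31,v2:inf,v3:20,v4:0,v5:inf,v6:28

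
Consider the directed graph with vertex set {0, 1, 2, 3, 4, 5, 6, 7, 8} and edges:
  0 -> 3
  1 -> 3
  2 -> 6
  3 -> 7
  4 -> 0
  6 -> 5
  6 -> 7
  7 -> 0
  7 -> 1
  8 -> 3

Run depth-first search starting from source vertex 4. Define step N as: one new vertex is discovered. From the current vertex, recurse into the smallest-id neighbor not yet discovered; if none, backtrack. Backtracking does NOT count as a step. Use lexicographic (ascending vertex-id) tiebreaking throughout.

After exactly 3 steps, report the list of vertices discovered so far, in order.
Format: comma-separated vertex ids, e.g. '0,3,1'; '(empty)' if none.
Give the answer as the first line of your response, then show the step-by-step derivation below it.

4,0,3

step 1: discover 4; path=4; order=4
step 2: discover 0; path=4>0; order=4,0
step 3: discover 3; path=4>0>3; order=4,0,3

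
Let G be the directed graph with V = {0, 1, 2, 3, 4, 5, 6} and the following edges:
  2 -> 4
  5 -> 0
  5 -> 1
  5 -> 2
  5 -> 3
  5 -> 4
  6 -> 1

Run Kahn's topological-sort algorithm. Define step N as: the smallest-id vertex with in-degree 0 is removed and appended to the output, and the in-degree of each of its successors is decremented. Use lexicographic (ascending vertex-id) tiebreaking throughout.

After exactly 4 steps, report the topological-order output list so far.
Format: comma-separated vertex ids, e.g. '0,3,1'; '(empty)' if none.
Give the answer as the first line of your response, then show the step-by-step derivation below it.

5,0,2,3

step 1: output 5; order=[5]; indeg=(0,1,0,0,1,0,0)
step 2: output 0; order=[5,0]; indeg=(0,1,0,0,1,0,0)
step 3: output 2; order=[5,0,2]; indeg=(0,1,0,0,0,0,0)
step 4: output 3; order=[5,0,2,3]; indeg=(0,1,0,0,0,0,0)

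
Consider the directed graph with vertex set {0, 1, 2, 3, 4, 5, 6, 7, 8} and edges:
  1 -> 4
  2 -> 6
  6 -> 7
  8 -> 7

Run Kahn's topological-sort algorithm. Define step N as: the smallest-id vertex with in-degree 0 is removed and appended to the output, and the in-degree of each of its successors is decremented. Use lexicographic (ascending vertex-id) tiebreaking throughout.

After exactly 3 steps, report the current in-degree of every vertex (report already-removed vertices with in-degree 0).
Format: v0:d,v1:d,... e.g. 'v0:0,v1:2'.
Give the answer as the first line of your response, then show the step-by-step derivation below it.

v0:0,v1:0,v2:0,v3:0,v4:0,v5:0,v6:0,v7:2,v8:0

step 1: output 0; order=[0]; indeg=(0,0,0,0,1,0,1,2,0)
step 2: output 1; order=[0,1]; indeg=(0,0,0,0,0,0,1,2,0)
step 3: output 2; order=[0,1,2]; indeg=(0,0,0,0,0,0,0,2,0)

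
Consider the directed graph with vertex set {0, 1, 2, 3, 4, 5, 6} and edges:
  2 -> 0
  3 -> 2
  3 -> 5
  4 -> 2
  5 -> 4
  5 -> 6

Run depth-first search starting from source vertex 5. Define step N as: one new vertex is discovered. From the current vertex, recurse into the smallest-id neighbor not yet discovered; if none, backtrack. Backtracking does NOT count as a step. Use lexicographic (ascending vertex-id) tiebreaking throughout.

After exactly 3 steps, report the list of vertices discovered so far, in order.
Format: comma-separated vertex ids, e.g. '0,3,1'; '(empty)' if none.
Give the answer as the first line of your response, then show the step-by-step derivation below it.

5,4,2

step 1: discover 5; path=5; order=5
step 2: discover 4; path=5>4; order=5,4
step 3: discover 2; path=5>4>2; order=5,4,2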